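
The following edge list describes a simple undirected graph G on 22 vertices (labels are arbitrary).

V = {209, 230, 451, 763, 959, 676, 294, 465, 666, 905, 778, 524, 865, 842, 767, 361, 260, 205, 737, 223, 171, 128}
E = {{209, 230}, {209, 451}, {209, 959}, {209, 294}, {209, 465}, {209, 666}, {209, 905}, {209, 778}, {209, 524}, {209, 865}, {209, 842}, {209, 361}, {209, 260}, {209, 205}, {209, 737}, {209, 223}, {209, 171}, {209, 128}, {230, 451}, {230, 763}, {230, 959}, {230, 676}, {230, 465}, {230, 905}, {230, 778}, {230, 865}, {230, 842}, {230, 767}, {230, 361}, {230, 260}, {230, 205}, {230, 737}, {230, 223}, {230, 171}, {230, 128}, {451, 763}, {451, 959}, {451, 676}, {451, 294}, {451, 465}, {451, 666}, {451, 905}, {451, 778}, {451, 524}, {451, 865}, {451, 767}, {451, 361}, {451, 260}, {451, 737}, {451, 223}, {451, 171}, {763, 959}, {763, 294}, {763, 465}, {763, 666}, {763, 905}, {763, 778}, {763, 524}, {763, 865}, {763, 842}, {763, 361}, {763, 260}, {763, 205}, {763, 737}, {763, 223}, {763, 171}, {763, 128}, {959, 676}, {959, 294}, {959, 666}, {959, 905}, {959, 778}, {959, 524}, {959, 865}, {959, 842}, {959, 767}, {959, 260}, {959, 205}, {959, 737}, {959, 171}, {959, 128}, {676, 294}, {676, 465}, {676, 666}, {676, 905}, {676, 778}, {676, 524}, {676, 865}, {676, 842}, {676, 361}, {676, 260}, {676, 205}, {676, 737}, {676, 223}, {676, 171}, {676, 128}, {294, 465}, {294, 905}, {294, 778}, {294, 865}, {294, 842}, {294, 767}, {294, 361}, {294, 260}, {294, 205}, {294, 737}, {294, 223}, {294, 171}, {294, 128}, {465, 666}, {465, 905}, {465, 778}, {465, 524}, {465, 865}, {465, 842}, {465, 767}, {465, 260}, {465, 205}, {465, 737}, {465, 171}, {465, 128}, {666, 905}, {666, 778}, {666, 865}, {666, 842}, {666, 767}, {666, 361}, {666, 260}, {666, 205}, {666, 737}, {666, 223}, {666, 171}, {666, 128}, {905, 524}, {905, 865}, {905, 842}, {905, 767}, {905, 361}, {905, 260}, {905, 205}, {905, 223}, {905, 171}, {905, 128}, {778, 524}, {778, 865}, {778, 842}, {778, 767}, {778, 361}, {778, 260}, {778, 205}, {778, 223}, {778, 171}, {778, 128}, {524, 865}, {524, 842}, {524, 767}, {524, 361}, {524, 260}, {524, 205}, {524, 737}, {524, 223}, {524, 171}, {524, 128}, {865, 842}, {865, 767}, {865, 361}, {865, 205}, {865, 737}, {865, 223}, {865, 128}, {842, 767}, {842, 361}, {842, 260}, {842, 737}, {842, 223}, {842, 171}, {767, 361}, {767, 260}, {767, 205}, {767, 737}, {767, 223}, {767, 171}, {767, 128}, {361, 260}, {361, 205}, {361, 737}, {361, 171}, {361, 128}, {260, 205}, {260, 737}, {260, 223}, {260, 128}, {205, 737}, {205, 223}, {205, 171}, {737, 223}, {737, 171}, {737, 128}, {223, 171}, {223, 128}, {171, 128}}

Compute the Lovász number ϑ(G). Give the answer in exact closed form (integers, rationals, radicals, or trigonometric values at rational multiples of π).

N(260) = {209, 230, 451, 763, 959, 676, 294, 465, 666, 905, 778, 524, 842, 767, 361, 205, 737, 223, 128}, |N(260)| = 19.
N(767) = {230, 451, 959, 294, 465, 666, 905, 778, 524, 865, 842, 361, 260, 205, 737, 223, 171, 128}, |N(767)| = 18.
N(451) = {209, 230, 763, 959, 676, 294, 465, 666, 905, 778, 524, 865, 767, 361, 260, 737, 223, 171}, |N(451)| = 18.
Vertex 905 has 19 neighbors: 209, 230, 451, 763, 959, 676, 294, 465, 666, 524, 865, 842, 767, 361, 260, 205, 223, 171, 128.
6 parts of sizes [4, 4, 4, 4, 3, 3]; α(G) = 4 = ϑ (perfect).
≈ 4.000000 (to 6 d.p.).
α=4, χ(Ḡ)=4; ϑ=4 lies between (collapsed).

4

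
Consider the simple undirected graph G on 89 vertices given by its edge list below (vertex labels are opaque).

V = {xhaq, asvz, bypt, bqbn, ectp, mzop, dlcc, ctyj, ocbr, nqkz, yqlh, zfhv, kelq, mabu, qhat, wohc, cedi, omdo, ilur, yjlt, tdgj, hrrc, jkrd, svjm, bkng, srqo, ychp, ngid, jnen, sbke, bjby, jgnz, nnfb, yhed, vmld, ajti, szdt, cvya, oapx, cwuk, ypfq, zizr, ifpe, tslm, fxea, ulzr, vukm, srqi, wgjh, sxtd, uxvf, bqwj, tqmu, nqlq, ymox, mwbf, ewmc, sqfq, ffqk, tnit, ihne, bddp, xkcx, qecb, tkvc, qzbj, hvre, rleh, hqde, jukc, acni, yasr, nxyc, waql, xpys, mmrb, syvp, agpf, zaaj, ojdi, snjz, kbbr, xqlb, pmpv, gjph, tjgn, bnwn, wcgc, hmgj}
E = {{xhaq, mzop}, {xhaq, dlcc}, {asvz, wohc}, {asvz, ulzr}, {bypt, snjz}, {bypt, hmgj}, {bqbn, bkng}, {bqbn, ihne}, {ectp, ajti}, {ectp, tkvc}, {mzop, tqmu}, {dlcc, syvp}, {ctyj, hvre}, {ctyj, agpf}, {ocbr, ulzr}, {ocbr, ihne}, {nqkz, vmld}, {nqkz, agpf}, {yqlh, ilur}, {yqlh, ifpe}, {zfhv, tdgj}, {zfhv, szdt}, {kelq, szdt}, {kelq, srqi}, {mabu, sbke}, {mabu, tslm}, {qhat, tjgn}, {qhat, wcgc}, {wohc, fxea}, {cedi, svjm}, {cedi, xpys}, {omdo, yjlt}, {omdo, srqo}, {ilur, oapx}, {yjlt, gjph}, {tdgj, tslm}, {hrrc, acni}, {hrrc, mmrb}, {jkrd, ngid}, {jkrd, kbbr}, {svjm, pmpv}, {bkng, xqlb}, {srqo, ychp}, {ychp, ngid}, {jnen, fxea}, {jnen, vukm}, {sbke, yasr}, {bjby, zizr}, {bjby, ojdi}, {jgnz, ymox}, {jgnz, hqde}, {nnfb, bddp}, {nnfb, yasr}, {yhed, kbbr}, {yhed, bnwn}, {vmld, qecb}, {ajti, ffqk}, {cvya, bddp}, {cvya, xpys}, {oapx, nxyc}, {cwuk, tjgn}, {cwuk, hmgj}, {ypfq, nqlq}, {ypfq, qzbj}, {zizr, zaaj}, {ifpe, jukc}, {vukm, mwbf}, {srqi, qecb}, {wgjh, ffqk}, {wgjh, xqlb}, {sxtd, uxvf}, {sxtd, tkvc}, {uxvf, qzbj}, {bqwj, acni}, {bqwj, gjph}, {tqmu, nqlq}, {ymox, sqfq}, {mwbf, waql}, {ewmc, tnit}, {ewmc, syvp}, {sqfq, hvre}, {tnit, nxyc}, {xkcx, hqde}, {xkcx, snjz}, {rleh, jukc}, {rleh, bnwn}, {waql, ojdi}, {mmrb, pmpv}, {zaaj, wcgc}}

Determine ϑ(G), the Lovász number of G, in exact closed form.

N(syvp) = {dlcc, ewmc}, |N(syvp)| = 2.
Vertex sbke has 2 neighbors: mabu, yasr.
deg(mmrb) = 2; N(mmrb) = {hrrc, pmpv}.
Vertex wohc has 2 neighbors: asvz, fxea.
Every vertex has degree 2 (N=89); the odd cycle C_{89}.
A has 45 distinct eigenvalues ≈ [2.0, 1.99502, 1.9801, 1.95531, 1.92078, 1.87669, 1.82324, 1.76071, 1.68941, 1.60969, 1.52196, 1.42664, 1.32421, 1.21519, 1.10011, 0.97955, 0.85411, 0.72442, 0.59112, 0.45487, 0.31635, 0.17626, 0.0353, -0.10585, -0.24646, -0.38585, -0.52332, -0.65818, -0.78976, -0.9174, -1.04048, -1.15837, -1.27049, -1.37628, -1.47522, -1.5668, -1.65058, -1.72614, -1.79309, -1.85112, -1.89992, -1.93926, -1.96893, -1.9888, -1.99875].
Lovász (edge-transitive): ϑ = −89·(-2*cos(pi/89))/((2)−(-2*cos(pi/89))) = 89*cos(pi/89)/(cos(pi/89) + 1).
Numerically 44.486135.
Check 44 ≤ 89*cos(pi/89)/(cos(pi/89) + 1) ≤ 45: both strict.

89*cos(pi/89)/(cos(pi/89) + 1)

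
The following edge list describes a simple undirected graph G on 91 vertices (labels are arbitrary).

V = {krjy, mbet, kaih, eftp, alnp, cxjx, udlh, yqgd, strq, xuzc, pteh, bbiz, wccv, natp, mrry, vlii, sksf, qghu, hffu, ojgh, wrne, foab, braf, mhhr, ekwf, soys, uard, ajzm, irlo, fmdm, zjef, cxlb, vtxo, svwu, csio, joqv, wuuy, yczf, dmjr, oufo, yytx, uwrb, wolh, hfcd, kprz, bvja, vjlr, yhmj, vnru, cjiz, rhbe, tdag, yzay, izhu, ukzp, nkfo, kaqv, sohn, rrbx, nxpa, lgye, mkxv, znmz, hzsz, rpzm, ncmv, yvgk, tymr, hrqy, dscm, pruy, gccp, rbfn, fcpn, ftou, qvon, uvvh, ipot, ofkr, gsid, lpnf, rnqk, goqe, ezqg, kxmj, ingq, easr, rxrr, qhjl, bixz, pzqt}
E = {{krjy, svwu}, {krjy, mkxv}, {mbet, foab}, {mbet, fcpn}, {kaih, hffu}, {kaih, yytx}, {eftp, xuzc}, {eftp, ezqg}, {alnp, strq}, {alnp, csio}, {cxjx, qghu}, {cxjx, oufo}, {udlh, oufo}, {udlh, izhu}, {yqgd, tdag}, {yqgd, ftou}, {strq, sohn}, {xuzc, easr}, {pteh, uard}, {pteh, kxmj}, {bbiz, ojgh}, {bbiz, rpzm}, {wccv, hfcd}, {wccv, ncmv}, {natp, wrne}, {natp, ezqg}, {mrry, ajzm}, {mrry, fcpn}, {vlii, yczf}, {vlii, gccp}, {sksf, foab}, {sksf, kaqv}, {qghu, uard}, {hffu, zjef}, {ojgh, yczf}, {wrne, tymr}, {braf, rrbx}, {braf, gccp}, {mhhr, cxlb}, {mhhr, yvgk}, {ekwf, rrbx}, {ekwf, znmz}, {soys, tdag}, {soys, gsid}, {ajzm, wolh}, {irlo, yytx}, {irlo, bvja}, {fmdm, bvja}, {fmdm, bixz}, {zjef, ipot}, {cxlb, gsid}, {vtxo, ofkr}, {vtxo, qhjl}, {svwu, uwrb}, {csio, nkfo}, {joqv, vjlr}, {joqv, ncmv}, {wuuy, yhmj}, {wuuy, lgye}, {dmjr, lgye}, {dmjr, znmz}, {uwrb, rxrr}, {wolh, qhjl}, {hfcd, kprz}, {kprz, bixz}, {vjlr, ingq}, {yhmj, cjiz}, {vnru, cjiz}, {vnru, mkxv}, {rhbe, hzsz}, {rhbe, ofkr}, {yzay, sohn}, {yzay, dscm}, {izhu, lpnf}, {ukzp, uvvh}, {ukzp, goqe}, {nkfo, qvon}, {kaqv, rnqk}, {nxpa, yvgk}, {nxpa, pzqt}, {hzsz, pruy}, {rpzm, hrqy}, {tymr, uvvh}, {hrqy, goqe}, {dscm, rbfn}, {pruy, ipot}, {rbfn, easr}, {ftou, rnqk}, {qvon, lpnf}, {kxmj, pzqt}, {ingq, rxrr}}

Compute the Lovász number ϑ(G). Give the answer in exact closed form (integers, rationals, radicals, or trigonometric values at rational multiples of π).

Vertex rhbe has 2 neighbors: hzsz, ofkr.
N(ekwf) = {rrbx, znmz}, |N(ekwf)| = 2.
deg(ingq) = 2; N(ingq) = {vjlr, rxrr}.
N(ojgh) = {bbiz, yczf}, |N(ojgh)| = 2.
2-regular, N=91; connected 2-regular on 91 ⇒ C_{91}.
The 46 distinct eigenvalues: [2.0, 1.995235, 1.980961, 1.957247, 1.924206, 1.881995, 1.830816, 1.770912, 1.702569, 1.626112, 1.541906, 1.450353, 1.351887, 1.24698, 1.136129, 1.019865, 0.898741, 0.773333, 0.644241, 0.512078, 0.377475, 0.241073, 0.103523, -0.034521, -0.172401, -0.309459, -0.445042, -0.578504, -0.70921, -0.836536, -0.959875, -1.07864, -1.192265, -1.300208, -1.401955, -1.497021, -1.584954, -1.665333, -1.737776, -1.801938, -1.857512, -1.904235, -1.941884, -1.970278, -1.989283, -1.998808].
−91·(-2*cos(pi/91)) / ((2)−(-2*cos(pi/91))) = 91*cos(pi/91)/(cos(pi/91) + 1) = ϑ(G).
Numerically 45.4864402.
Sandwich: α(G)=45 ≤ ϑ(G)=91*cos(pi/91)/(cos(pi/91) + 1) ≤ χ(Ḡ)=46 (both strict).

91*cos(pi/91)/(cos(pi/91) + 1)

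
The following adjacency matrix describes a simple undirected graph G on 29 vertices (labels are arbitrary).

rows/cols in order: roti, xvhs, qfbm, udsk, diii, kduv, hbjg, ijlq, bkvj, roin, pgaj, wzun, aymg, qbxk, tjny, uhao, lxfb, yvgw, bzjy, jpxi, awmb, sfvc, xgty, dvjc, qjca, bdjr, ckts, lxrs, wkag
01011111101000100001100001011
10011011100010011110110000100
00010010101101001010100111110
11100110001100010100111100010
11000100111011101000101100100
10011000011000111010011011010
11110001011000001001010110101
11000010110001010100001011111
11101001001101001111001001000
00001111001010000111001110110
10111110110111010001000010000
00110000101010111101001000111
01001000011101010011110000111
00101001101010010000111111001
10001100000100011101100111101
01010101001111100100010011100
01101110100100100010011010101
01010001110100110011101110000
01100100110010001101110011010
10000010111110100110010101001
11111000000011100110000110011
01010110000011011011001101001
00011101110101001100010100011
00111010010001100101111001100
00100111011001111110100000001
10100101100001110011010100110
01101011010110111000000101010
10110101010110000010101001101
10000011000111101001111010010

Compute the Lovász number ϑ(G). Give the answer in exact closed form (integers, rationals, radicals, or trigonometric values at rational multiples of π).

sqrt(29)

deg(qfbm) = 14; N(qfbm) = {udsk, hbjg, bkvj, pgaj, wzun, qbxk, lxfb, bzjy, awmb, dvjc, qjca, bdjr, ckts, lxrs}.
N(ckts) = {xvhs, qfbm, diii, hbjg, ijlq, roin, wzun, aymg, tjny, uhao, lxfb, dvjc, bdjr, lxrs}, |N(ckts)| = 14.
deg(bkvj) = 14; N(bkvj) = {roti, xvhs, qfbm, diii, ijlq, pgaj, wzun, qbxk, lxfb, yvgw, bzjy, jpxi, xgty, bdjr}.
Vertex jpxi has 14 neighbors: roti, hbjg, bkvj, roin, pgaj, wzun, aymg, tjny, yvgw, bzjy, sfvc, dvjc, bdjr, wkag.
G on 29 vertices is 14-regular; strongly regular (29,14,6,7).
A has 3 distinct eigenvalues ≈ [14.0, 2.192582, -3.192582].
Lovász (edge-transitive): ϑ = −29·(-sqrt(29)/2 - 1/2)/((14)−(-sqrt(29)/2 - 1/2)) = sqrt(29).
Numerically 5.3852.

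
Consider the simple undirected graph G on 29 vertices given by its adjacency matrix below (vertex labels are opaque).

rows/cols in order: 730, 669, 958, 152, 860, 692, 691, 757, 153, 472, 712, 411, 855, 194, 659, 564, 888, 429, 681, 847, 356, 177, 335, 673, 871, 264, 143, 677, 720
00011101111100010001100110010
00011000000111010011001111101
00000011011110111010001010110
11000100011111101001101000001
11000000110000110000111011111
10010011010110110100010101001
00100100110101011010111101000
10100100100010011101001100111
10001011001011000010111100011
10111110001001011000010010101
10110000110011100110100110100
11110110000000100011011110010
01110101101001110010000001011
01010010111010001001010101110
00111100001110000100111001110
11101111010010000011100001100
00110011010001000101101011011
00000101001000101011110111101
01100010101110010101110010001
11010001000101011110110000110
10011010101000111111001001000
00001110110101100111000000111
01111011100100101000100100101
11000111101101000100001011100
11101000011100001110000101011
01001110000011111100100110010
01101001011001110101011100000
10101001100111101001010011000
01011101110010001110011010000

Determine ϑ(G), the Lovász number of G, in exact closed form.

sqrt(29)

N(712) = {730, 958, 152, 153, 472, 855, 194, 659, 429, 681, 356, 673, 871, 143}, |N(712)| = 14.
N(692) = {730, 152, 691, 757, 472, 411, 855, 659, 564, 429, 177, 673, 264, 720}, |N(692)| = 14.
deg(847) = 14; N(847) = {730, 669, 152, 757, 411, 194, 564, 888, 429, 681, 356, 177, 143, 677}.
N(659) = {958, 152, 860, 692, 712, 411, 855, 429, 356, 177, 335, 264, 143, 677}, |N(659)| = 14.
14-regular, N=29; SR(29,14,6,7) — a Paley graph.
Distinct eigenvalues (to 3 d.p.): [14.0, 2.193, -3.193].
Lovász: ϑ = −29(-sqrt(29)/2 - 1/2)/(14+-(-sqrt(29)/2 - 1/2)) = sqrt(29).
Numerically 5.385165.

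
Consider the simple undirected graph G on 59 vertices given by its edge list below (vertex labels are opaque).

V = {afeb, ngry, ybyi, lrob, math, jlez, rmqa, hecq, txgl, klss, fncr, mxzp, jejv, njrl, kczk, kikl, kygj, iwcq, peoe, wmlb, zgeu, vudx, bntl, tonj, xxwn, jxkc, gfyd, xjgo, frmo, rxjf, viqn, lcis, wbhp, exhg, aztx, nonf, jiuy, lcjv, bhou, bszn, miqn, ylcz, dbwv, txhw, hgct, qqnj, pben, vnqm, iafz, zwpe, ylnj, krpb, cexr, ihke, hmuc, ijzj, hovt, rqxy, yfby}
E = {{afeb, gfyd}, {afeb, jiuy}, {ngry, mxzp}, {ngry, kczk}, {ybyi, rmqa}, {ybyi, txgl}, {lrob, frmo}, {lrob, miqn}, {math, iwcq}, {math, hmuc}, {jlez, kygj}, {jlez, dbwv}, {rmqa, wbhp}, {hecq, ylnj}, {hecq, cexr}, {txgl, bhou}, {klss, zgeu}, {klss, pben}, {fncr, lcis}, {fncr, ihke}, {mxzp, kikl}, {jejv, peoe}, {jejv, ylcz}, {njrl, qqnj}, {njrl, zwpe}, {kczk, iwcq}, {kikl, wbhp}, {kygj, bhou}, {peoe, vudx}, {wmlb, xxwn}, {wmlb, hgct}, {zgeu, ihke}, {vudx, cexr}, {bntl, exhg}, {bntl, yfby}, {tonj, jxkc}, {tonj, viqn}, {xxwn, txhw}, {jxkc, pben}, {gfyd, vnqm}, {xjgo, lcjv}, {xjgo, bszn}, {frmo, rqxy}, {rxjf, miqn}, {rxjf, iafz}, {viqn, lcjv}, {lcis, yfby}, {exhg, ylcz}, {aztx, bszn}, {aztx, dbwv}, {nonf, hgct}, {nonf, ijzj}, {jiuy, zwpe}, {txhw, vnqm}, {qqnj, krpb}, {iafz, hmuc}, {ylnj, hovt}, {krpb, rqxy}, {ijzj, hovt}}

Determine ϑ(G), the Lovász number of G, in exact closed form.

Vertex txgl has 2 neighbors: ybyi, bhou.
Vertex kczk has 2 neighbors: ngry, iwcq.
deg(klss) = 2; N(klss) = {zgeu, pben}.
Vertex ijzj has 2 neighbors: nonf, hovt.
59-vertex 2-regular graph: this is C_{59}, the 59-cycle.
A has 30 distinct eigenvalues ≈ [2.0, 1.9887, 1.9548, 1.8988, 1.8213, 1.7231, 1.6054, 1.4695, 1.317, 1.1496, 0.9691, 0.7776, 0.5774, 0.3706, 0.1596, -0.0532, -0.2655, -0.4747, -0.6785, -0.8746, -1.0608, -1.235, -1.3953, -1.5397, -1.6666, -1.7747, -1.8627, -1.9295, -1.9745, -1.9972].
ϑ = −N·λ_min/(λ_max−λ_min) = −59·(-2*cos(pi/59))/(2−(-2*cos(pi/59))) = 59*cos(pi/59)/(cos(pi/59) + 1).
≈ 29.479079936 (to 9 d.p.).
29 ≤ 59*cos(pi/59)/(cos(pi/59) + 1) ≤ 30: both strict.

59*cos(pi/59)/(cos(pi/59) + 1)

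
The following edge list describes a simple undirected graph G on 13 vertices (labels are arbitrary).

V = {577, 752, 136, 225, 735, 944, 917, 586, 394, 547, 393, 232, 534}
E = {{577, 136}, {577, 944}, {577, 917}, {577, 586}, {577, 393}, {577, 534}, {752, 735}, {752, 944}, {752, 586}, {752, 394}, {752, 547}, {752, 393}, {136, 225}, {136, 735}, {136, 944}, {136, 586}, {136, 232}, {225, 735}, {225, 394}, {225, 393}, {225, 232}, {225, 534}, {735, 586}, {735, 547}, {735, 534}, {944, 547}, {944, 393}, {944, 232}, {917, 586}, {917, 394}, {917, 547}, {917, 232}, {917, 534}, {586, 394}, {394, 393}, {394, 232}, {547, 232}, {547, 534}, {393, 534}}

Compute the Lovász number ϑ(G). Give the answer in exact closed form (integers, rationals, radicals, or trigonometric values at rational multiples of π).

Vertex 225 has 6 neighbors: 136, 735, 394, 393, 232, 534.
Vertex 577 has 6 neighbors: 136, 944, 917, 586, 393, 534.
N(752) = {735, 944, 586, 394, 547, 393}, |N(752)| = 6.
deg(534) = 6; N(534) = {577, 225, 735, 917, 547, 393}.
G on 13 vertices is 6-regular; strongly regular (13,6,2,3).
Distinct eigenvalues (to 5 d.p.): [6.0, 1.30278, -2.30278].
ϑ = −N·λ_min/(λ_max−λ_min) = −13·(-sqrt(13)/2 - 1/2)/(6−(-sqrt(13)/2 - 1/2)) = sqrt(13).
Numerically 3.605551.

sqrt(13)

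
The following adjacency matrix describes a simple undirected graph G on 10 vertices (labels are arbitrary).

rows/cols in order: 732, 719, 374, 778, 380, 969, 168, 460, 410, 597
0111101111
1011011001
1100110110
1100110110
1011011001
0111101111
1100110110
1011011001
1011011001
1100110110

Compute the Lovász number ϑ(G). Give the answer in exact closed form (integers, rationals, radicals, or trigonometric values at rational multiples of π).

4

Vertex 374 has 6 neighbors: 732, 719, 380, 969, 460, 410.
deg(969) = 8; N(969) = {719, 374, 778, 380, 168, 460, 410, 597}.
N(460) = {732, 374, 778, 969, 168, 597}, |N(460)| = 6.
Vertex 410 has 6 neighbors: 732, 374, 778, 969, 168, 597.
K_{4,4,2} (perfect); ϑ(G) = α(G) = max{4,4,2} = 4.
= 4.0000000… (decimal).
4 ≤ 4 ≤ 4: collapsed.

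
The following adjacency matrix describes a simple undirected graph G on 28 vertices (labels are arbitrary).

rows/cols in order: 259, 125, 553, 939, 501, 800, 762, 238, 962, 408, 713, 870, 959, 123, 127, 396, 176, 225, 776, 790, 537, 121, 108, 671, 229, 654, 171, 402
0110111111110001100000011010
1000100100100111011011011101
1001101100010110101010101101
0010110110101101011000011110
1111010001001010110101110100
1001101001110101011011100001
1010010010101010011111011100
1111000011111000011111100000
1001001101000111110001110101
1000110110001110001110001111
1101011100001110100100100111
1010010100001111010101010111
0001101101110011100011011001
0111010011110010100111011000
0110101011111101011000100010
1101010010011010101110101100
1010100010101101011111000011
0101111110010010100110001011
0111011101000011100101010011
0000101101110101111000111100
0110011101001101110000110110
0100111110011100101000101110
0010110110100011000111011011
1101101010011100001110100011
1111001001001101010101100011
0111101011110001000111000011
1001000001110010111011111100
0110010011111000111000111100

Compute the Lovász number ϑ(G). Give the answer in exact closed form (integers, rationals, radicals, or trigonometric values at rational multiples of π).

7

N(959) = {939, 501, 762, 238, 408, 713, 870, 127, 396, 176, 537, 121, 671, 229, 402}, |N(959)| = 15.
deg(402) = 15; N(402) = {125, 553, 800, 962, 408, 713, 870, 959, 176, 225, 776, 108, 671, 229, 654}.
deg(870) = 15; N(870) = {259, 553, 800, 238, 959, 123, 127, 396, 225, 790, 121, 671, 654, 171, 402}.
Vertex 396 has 15 neighbors: 259, 125, 939, 800, 962, 870, 959, 127, 176, 776, 790, 537, 108, 229, 654.
28-vertex 15-regular graph: Kneser-type, 2-subsets of [8].
Distinct eigenvalues (to 3 d.p.): [15.0, 1.0, -5.0].
Lovász: ϑ = −28(-5)/(15+-1*(-5)) = 7.
≈ 7.0000 (to 4 d.p.).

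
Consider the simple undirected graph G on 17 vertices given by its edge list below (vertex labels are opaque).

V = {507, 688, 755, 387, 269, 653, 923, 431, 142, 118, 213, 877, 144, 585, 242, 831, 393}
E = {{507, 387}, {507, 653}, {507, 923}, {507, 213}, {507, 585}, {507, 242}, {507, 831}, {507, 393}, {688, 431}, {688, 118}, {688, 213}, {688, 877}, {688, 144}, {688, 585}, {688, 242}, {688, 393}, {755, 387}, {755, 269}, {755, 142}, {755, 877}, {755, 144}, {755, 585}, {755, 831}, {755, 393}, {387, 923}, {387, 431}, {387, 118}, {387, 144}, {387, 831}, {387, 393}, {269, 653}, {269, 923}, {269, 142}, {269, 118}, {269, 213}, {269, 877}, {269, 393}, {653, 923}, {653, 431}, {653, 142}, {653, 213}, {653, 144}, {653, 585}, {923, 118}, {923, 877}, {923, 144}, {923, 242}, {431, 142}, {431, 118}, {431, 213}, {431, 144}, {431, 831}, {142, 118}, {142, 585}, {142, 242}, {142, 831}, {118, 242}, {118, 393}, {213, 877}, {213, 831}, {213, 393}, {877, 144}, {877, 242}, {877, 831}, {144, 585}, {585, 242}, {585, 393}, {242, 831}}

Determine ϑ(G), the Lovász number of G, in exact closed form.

N(507) = {387, 653, 923, 213, 585, 242, 831, 393}, |N(507)| = 8.
deg(653) = 8; N(653) = {507, 269, 923, 431, 142, 213, 144, 585}.
N(142) = {755, 269, 653, 431, 118, 585, 242, 831}, |N(142)| = 8.
Vertex 831 has 8 neighbors: 507, 755, 387, 431, 142, 213, 877, 242.
G on 17 vertices is 8-regular; SR(17,8,3,4) — a Paley graph.
The 3 distinct eigenvalues: [8.0, 1.56155, -2.56155].
Lovász: ϑ = −17(-sqrt(17)/2 - 1/2)/(8+-(-sqrt(17)/2 - 1/2)) = sqrt(17).
ϑ(G) ≈ 4.12311.

sqrt(17)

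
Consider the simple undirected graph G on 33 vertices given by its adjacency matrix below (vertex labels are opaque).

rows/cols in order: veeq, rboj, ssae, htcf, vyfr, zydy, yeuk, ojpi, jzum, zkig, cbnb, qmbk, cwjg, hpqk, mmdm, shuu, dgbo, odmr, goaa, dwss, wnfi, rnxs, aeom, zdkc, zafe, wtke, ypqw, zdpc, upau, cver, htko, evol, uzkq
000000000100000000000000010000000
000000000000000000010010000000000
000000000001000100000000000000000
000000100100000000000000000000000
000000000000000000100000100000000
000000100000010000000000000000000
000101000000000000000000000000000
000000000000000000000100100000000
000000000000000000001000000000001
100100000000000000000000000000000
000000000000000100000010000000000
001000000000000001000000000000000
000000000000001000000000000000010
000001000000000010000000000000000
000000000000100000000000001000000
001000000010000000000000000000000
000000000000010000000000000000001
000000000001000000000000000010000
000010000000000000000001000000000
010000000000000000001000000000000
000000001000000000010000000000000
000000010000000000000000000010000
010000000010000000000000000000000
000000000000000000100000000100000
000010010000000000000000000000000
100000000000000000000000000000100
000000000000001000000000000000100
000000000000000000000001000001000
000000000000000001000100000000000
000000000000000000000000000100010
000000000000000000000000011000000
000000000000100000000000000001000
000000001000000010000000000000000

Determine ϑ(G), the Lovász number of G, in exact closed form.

Vertex jzum has 2 neighbors: wnfi, uzkq.
N(cver) = {zdpc, evol}, |N(cver)| = 2.
N(ojpi) = {rnxs, zafe}, |N(ojpi)| = 2.
deg(uzkq) = 2; N(uzkq) = {jzum, dgbo}.
G on 33 vertices is 2-regular; connected 2-regular on 33 ⇒ C_{33}.
spec(A) ≈ [2.0, 1.9639, 1.8567, 1.6825, 1.4475, 1.1601, 0.8308, 0.4715, 0.0952, -0.2846, -0.6541, -1.0, -1.3097, -1.5721, -1.7777, -1.919, -1.9909] (distinct, 4 d.p.).
Lovász: ϑ = −33(-2*cos(pi/33))/(2+-(-1)*2*cos(pi/33)) = 33*cos(pi/33)/(cos(pi/33) + 1).
= 16.4625586… (decimal).
16 ≤ 33*cos(pi/33)/(cos(pi/33) + 1) ≤ 17: both strict.

33*cos(pi/33)/(cos(pi/33) + 1)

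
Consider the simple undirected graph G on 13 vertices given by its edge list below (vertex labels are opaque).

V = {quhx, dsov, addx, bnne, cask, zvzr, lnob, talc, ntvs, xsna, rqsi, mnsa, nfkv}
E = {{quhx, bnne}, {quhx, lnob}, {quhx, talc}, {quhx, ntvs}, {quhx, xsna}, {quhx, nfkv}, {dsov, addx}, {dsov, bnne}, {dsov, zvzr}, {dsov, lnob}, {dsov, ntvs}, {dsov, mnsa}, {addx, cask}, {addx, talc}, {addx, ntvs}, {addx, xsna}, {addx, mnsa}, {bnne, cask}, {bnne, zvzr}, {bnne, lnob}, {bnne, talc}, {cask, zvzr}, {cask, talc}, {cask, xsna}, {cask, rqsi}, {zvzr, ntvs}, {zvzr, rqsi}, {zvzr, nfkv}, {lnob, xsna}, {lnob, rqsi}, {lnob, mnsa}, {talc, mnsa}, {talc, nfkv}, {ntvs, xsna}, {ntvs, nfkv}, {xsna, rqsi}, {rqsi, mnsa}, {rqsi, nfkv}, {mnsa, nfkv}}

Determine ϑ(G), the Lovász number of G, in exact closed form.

sqrt(13)

deg(cask) = 6; N(cask) = {addx, bnne, zvzr, talc, xsna, rqsi}.
N(rqsi) = {cask, zvzr, lnob, xsna, mnsa, nfkv}, |N(rqsi)| = 6.
N(quhx) = {bnne, lnob, talc, ntvs, xsna, nfkv}, |N(quhx)| = 6.
deg(addx) = 6; N(addx) = {dsov, cask, talc, ntvs, xsna, mnsa}.
6-regular, N=13; strongly regular (13,6,2,3).
spec(A) ≈ [6.0, 1.302776, -2.302776] (distinct, 6 d.p.).
Lovász (edge-transitive): ϑ = −13·(-sqrt(13)/2 - 1/2)/((6)−(-sqrt(13)/2 - 1/2)) = sqrt(13).
ϑ(G) ≈ 3.6055513.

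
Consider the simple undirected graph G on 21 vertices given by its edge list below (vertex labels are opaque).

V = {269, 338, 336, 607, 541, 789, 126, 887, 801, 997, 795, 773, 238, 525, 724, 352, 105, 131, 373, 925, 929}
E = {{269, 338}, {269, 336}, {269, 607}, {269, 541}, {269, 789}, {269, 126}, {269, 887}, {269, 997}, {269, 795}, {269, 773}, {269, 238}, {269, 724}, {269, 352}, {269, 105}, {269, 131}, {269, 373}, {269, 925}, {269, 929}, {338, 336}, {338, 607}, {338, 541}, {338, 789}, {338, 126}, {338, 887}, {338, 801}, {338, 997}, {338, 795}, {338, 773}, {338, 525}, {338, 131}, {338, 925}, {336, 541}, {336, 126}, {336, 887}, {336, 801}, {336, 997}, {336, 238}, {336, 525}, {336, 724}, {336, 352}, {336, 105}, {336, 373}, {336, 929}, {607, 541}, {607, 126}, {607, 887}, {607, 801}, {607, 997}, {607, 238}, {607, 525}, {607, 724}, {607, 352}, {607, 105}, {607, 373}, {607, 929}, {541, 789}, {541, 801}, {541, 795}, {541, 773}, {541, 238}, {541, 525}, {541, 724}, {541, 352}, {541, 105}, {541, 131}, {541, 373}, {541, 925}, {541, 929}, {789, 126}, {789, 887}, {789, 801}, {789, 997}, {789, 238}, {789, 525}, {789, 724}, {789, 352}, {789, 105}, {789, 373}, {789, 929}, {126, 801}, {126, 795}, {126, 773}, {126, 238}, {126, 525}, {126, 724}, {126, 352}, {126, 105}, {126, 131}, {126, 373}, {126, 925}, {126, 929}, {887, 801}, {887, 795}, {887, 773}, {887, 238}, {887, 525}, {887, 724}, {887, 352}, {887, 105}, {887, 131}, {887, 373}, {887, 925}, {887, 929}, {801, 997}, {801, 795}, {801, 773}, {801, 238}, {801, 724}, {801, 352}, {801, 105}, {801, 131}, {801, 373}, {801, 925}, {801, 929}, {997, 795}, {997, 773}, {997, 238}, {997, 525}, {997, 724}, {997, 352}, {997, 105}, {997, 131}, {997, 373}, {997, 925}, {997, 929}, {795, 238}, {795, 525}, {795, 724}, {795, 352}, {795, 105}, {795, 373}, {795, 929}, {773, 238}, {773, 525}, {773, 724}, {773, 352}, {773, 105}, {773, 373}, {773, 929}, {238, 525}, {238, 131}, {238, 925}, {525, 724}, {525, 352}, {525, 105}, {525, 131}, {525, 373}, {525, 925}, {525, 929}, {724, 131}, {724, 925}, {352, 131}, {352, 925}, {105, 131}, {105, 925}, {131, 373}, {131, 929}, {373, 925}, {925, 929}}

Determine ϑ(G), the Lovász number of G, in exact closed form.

deg(373) = 14; N(373) = {269, 336, 607, 541, 789, 126, 887, 801, 997, 795, 773, 525, 131, 925}.
N(131) = {269, 338, 541, 126, 887, 801, 997, 238, 525, 724, 352, 105, 373, 929}, |N(131)| = 14.
N(269) = {338, 336, 607, 541, 789, 126, 887, 997, 795, 773, 238, 724, 352, 105, 131, 373, 925, 929}, |N(269)| = 18.
Vertex 997 has 17 neighbors: 269, 338, 336, 607, 789, 801, 795, 773, 238, 525, 724, 352, 105, 131, 373, 925, 929.
Complete multipartite on [7, 7, 4, 3]: sandwich collapses at ϑ=7.
≈ 7.0000 (to 4 d.p.).
Check 7 ≤ 7 ≤ 7: collapsed.

7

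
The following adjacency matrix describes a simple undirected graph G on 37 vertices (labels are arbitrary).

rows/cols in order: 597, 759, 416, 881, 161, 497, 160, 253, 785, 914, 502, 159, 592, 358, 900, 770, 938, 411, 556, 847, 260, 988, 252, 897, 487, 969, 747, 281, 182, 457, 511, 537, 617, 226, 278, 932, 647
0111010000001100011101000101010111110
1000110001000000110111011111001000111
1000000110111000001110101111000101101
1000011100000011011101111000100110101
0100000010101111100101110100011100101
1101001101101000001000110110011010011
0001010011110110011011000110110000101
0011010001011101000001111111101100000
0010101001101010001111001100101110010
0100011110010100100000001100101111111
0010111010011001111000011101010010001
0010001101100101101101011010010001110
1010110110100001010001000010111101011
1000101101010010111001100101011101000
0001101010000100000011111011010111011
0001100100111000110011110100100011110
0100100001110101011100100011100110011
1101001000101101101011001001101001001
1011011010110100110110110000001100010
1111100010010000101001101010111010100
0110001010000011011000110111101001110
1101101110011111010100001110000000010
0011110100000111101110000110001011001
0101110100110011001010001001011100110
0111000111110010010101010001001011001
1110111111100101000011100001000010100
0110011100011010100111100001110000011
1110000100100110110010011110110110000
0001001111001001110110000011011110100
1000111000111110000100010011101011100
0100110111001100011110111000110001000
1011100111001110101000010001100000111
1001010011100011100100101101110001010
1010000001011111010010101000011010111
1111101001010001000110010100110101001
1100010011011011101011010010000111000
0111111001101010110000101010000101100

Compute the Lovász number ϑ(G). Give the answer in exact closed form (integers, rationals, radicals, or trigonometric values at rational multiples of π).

N(914) = {759, 497, 160, 253, 785, 159, 358, 938, 487, 969, 182, 511, 537, 617, 226, 278, 932, 647}, |N(914)| = 18.
deg(932) = 18; N(932) = {597, 759, 497, 785, 914, 159, 592, 900, 770, 938, 556, 260, 988, 897, 747, 537, 617, 226}.
N(226) = {597, 416, 914, 159, 592, 358, 900, 770, 411, 260, 252, 487, 457, 511, 617, 278, 932, 647}, |N(226)| = 18.
Vertex 969 has 18 neighbors: 597, 759, 416, 161, 497, 160, 253, 785, 914, 502, 358, 770, 260, 988, 252, 281, 617, 278.
37-vertex 18-regular graph: strongly regular (37,18,8,9).
The 3 distinct eigenvalues: [18.0, 2.541381, -3.541381].
λ_max=18, λ_min=-sqrt(37)/2 - 1/2; ϑ = −37·λ_min/(λ_max−λ_min) = sqrt(37).
= 6.0828… (decimal).

sqrt(37)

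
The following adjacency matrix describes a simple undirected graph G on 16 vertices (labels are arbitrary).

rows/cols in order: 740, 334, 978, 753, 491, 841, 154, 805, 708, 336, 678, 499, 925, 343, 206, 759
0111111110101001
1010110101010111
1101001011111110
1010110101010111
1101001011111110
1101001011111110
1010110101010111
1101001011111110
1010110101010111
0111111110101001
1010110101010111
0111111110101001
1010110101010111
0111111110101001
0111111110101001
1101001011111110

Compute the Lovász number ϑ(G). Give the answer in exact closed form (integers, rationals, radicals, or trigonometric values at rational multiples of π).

N(740) = {334, 978, 753, 491, 841, 154, 805, 708, 678, 925, 759}, |N(740)| = 11.
N(336) = {334, 978, 753, 491, 841, 154, 805, 708, 678, 925, 759}, |N(336)| = 11.
deg(206) = 11; N(206) = {334, 978, 753, 491, 841, 154, 805, 708, 678, 925, 759}.
deg(925) = 10; N(925) = {740, 978, 491, 841, 805, 336, 499, 343, 206, 759}.
3 parts of sizes [6, 5, 5]; α(G) = 6 = ϑ (perfect).
Numerically 6.0000.
6 ≤ 6 ≤ 6: collapsed.

6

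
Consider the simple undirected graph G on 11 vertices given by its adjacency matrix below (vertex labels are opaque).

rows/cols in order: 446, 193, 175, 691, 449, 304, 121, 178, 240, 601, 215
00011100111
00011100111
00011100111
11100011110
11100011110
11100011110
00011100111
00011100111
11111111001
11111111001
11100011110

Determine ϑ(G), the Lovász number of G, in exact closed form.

5

deg(178) = 6; N(178) = {691, 449, 304, 240, 601, 215}.
N(446) = {691, 449, 304, 240, 601, 215}, |N(446)| = 6.
Vertex 601 has 9 neighbors: 446, 193, 175, 691, 449, 304, 121, 178, 215.
N(304) = {446, 193, 175, 121, 178, 240, 601}, |N(304)| = 7.
G = K_{5,4,2}: α = 5 = χ(Ḡ), so ϑ = 5.
= 5.00000… (decimal).
α=5, χ(Ḡ)=5; ϑ=5 lies between (collapsed).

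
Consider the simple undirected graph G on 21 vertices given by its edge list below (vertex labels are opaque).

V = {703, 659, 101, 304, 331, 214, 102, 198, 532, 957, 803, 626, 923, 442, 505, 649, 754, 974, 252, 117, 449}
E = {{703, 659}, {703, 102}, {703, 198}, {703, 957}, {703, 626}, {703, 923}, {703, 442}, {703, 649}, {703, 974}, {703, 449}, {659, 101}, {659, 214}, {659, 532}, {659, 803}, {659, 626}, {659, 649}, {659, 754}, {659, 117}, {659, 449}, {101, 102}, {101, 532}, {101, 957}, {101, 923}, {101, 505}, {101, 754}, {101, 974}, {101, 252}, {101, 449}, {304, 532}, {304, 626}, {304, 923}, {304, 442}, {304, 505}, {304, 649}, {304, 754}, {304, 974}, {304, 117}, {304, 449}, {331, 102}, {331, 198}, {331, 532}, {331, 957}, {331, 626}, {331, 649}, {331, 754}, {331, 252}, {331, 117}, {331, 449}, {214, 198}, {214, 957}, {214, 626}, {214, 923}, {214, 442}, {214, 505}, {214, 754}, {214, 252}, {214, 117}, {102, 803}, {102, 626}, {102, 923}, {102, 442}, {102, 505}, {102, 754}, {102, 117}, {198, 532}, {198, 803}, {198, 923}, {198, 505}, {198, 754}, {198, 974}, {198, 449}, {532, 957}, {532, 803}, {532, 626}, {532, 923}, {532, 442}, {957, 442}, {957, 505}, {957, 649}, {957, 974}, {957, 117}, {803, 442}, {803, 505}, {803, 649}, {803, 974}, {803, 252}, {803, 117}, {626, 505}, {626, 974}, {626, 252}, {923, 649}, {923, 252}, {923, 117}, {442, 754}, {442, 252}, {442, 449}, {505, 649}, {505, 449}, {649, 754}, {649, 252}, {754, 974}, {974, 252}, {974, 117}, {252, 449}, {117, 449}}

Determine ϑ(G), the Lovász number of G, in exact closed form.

deg(252) = 10; N(252) = {101, 331, 214, 803, 626, 923, 442, 649, 974, 449}.
deg(117) = 10; N(117) = {659, 304, 331, 214, 102, 957, 803, 923, 974, 449}.
N(198) = {703, 331, 214, 532, 803, 923, 505, 754, 974, 449}, |N(198)| = 10.
N(449) = {703, 659, 101, 304, 331, 198, 442, 505, 252, 117}, |N(449)| = 10.
deg(v) = 10 for all v (|V|=21); Kneser-type, 2-subsets of [7].
The 3 distinct eigenvalues: [10.0, 1.0, -4.0].
ϑ = −N·λ_min/(λ_max−λ_min) = −21·(-4)/(10−(-4)) = 6.
ϑ(G) ≈ 6.000000.

6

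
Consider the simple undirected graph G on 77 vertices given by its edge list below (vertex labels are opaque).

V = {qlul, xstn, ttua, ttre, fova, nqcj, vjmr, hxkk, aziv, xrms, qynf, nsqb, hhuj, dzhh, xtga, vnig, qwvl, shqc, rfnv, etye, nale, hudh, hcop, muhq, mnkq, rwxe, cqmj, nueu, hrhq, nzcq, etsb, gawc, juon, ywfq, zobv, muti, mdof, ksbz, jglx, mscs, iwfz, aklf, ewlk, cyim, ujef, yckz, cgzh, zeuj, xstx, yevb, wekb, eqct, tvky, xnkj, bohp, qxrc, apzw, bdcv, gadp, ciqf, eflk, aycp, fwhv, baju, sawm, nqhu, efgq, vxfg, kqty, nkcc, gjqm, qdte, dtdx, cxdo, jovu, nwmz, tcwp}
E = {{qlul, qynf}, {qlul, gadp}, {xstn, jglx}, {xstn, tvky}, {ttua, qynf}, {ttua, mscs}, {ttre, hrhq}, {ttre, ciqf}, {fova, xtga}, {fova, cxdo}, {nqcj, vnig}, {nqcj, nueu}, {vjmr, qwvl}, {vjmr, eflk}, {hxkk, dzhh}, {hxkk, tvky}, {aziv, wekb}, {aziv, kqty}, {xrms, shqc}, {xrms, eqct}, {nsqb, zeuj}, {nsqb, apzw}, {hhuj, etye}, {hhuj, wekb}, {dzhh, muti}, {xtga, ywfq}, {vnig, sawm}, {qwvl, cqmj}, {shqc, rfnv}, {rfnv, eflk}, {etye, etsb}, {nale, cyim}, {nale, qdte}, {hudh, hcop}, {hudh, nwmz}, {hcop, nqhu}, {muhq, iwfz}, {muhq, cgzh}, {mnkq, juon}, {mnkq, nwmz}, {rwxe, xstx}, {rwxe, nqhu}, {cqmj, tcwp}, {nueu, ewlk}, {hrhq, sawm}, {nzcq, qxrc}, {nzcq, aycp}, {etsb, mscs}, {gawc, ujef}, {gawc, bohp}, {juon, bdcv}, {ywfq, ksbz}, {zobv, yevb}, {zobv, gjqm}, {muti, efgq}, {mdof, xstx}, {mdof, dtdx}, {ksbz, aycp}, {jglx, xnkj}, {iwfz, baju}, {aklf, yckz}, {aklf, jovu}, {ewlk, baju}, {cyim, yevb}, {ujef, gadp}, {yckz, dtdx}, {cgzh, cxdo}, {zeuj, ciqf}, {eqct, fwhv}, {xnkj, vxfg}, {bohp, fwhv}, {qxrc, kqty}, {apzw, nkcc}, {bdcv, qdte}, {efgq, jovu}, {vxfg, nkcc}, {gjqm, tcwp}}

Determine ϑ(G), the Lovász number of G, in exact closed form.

77*cos(pi/77)/(cos(pi/77) + 1)

Vertex qlul has 2 neighbors: qynf, gadp.
deg(qxrc) = 2; N(qxrc) = {nzcq, kqty}.
deg(muhq) = 2; N(muhq) = {iwfz, cgzh}.
deg(bdcv) = 2; N(bdcv) = {juon, qdte}.
deg(v) = 2 for all v (|V|=77); connected 2-regular on 77 ⇒ C_{77}.
spec(A) ≈ [2.0, 1.993, 1.973, 1.94, 1.894, 1.836, 1.765, 1.683, 1.589, 1.484, 1.37, 1.247, 1.115, 0.976, 0.831, 0.68, 0.524, 0.365, 0.204, 0.041, -0.122, -0.285, -0.445, -0.602, -0.756, -0.904, -1.047, -1.182, -1.31, -1.429, -1.538, -1.637, -1.725, -1.802, -1.867, -1.919, -1.959, -1.985, -1.998] (distinct, 3 d.p.).
Lovász (edge-transitive): ϑ = −77·(-2*cos(pi/77))/((2)−(-2*cos(pi/77))) = 77*cos(pi/77)/(cos(pi/77) + 1).
ϑ(G) ≈ 38.48397347.
38 ≤ 77*cos(pi/77)/(cos(pi/77) + 1) ≤ 39: both strict.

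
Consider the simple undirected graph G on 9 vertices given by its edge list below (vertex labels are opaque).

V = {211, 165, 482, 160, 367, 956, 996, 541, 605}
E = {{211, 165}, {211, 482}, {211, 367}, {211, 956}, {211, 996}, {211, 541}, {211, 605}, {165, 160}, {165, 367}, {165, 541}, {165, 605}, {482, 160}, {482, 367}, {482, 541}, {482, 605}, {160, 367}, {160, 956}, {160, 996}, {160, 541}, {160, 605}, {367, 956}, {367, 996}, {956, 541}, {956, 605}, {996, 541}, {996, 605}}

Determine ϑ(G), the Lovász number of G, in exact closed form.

N(165) = {211, 160, 367, 541, 605}, |N(165)| = 5.
Vertex 211 has 7 neighbors: 165, 482, 367, 956, 996, 541, 605.
N(160) = {165, 482, 367, 956, 996, 541, 605}, |N(160)| = 7.
deg(367) = 6; N(367) = {211, 165, 482, 160, 956, 996}.
K_{4,3,2} (perfect); ϑ(G) = α(G) = max{4,3,2} = 4.
ϑ(G) ≈ 4.00000000.
Lovász sandwich 4 ≤ 4 ≤ 4: collapsed.

4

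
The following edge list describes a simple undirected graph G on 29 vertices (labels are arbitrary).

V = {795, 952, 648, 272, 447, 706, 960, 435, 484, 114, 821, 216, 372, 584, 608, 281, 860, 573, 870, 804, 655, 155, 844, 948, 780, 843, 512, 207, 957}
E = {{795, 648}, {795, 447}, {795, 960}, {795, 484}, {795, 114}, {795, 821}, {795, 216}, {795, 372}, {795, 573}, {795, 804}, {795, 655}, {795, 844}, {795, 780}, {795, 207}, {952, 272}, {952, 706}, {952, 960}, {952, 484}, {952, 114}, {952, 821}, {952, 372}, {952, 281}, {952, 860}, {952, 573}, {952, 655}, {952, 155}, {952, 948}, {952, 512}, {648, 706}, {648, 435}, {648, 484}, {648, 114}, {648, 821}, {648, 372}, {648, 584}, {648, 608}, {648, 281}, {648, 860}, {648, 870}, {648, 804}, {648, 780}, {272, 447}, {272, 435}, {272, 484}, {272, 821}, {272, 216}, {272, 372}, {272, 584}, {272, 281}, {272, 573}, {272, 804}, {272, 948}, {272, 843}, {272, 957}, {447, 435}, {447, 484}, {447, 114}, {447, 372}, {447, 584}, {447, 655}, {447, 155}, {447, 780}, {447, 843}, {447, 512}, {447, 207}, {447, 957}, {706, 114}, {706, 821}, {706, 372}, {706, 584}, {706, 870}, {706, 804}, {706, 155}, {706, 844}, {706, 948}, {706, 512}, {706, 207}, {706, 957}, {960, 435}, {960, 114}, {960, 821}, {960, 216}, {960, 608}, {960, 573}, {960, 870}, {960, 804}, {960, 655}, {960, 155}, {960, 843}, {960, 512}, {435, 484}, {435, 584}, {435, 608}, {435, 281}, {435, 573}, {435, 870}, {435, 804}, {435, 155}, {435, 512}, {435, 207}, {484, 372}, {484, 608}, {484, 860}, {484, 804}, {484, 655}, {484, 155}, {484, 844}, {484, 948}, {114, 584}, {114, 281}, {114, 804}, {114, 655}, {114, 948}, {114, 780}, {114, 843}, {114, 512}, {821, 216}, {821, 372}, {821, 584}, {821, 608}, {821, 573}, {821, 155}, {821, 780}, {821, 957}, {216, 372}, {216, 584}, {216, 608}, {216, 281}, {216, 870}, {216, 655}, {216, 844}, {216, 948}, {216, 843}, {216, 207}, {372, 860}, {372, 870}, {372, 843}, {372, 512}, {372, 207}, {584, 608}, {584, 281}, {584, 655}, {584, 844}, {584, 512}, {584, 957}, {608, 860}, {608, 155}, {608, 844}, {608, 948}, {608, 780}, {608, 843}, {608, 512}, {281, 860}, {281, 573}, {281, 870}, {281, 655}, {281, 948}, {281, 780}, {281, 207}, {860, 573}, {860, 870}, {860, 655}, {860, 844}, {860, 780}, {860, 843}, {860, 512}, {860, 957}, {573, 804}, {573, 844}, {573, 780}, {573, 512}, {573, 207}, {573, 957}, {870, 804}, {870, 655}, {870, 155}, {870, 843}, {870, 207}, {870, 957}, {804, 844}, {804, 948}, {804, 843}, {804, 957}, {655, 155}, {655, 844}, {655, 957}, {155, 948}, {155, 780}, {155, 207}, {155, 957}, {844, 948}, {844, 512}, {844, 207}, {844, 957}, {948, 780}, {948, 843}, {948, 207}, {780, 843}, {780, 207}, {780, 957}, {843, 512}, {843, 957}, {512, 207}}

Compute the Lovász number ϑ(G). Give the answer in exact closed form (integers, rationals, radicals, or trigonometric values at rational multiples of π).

sqrt(29)

Vertex 957 has 14 neighbors: 272, 447, 706, 821, 584, 860, 573, 870, 804, 655, 155, 844, 780, 843.
deg(948) = 14; N(948) = {952, 272, 706, 484, 114, 216, 608, 281, 804, 155, 844, 780, 843, 207}.
deg(281) = 14; N(281) = {952, 648, 272, 435, 114, 216, 584, 860, 573, 870, 655, 948, 780, 207}.
deg(952) = 14; N(952) = {272, 706, 960, 484, 114, 821, 372, 281, 860, 573, 655, 155, 948, 512}.
14-regular, N=29; SR(29,14,6,7) — a Paley graph.
Distinct eigenvalues (to 3 d.p.): [14.0, 2.193, -3.193].
λ_max=14, λ_min=-sqrt(29)/2 - 1/2; ϑ = −29·λ_min/(λ_max−λ_min) = sqrt(29).
ϑ(G) ≈ 5.38516481.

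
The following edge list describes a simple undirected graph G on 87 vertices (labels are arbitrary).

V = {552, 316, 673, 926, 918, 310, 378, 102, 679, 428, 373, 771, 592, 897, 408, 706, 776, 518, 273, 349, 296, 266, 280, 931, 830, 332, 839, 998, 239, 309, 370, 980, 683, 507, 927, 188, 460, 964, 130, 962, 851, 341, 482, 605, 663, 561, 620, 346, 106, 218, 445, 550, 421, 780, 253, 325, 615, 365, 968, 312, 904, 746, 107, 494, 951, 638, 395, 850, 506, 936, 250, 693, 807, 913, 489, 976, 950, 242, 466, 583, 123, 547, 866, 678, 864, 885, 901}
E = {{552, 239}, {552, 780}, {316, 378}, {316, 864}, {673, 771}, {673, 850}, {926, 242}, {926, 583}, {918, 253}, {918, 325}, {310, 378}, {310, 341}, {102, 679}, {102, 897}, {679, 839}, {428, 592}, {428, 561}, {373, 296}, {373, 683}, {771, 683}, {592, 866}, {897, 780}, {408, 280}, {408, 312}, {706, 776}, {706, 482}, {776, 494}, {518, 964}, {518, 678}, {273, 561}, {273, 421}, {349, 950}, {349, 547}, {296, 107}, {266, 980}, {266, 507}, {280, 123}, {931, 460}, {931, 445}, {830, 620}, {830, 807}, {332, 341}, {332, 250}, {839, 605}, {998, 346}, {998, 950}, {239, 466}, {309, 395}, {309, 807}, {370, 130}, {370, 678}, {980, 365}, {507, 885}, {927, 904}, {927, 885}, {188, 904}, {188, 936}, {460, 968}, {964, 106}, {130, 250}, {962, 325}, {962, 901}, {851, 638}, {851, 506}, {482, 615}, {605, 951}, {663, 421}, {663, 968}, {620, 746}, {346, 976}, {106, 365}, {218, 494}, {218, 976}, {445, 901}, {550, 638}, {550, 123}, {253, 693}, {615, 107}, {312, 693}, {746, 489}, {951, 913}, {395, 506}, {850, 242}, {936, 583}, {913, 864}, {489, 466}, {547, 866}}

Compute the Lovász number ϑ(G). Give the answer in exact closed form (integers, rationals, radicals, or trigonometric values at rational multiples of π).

N(673) = {771, 850}, |N(673)| = 2.
Vertex 620 has 2 neighbors: 830, 746.
deg(250) = 2; N(250) = {332, 130}.
Vertex 188 has 2 neighbors: 904, 936.
87-vertex 2-regular graph: this is C_{87}, the 87-cycle.
A has 44 distinct eigenvalues ≈ [2.0, 1.99479, 1.97917, 1.95324, 1.91713, 1.87102, 1.81515, 1.74982, 1.67537, 1.59219, 1.5007, 1.40139, 1.29477, 1.18141, 1.06188, 0.93682, 0.80687, 0.67272, 0.53506, 0.39461, 0.2521, 0.10828, -0.03611, -0.18031, -0.32356, -0.46513, -0.60428, -0.74028, -0.87241, -1.0, -1.12237, -1.2389, -1.34896, -1.45199, -1.54745, -1.63484, -1.71371, -1.78365, -1.84429, -1.89531, -1.93645, -1.96749, -1.98828, -1.9987].
−87·(-2*cos(pi/87)) / ((2)−(-2*cos(pi/87))) = 87*cos(pi/87)/(cos(pi/87) + 1) = ϑ(G).
≈ 43.48582 (to 5 d.p.).
43 ≤ 87*cos(pi/87)/(cos(pi/87) + 1) ≤ 44: both strict.

87*cos(pi/87)/(cos(pi/87) + 1)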